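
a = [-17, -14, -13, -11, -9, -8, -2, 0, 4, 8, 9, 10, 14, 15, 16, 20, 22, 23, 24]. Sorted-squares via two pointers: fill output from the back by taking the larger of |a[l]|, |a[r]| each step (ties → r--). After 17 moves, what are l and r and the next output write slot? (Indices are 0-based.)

l=6, r=7, next write slot=1

[0,18] |-17|<=|24| out[18]=576 → r--
[0,17] |-17|<=|23| out[17]=529 → r--
[0,16] |-17|<=|22| out[16]=484 → r--
[0,15] |-17|<=|20| out[15]=400 → r--
[0,14] |-17|>|16| out[14]=289 → l++
[1,14] |-14|<=|16| out[13]=256 → r--
[1,13] |-14|<=|15| out[12]=225 → r--
[1,12] |-14|<=|14| out[11]=196 → r--
[1,11] |-14|>|10| out[10]=196 → l++
[2,11] |-13|>|10| out[9]=169 → l++
[3,11] |-11|>|10| out[8]=121 → l++
[4,11] |-9|<=|10| out[7]=100 → r--
[4,10] |-9|<=|9| out[6]=81 → r--
[4,9] |-9|>|8| out[5]=81 → l++
[5,9] |-8|<=|8| out[4]=64 → r--
[5,8] |-8|>|4| out[3]=64 → l++
[6,8] |-2|<=|4| out[2]=16 → r--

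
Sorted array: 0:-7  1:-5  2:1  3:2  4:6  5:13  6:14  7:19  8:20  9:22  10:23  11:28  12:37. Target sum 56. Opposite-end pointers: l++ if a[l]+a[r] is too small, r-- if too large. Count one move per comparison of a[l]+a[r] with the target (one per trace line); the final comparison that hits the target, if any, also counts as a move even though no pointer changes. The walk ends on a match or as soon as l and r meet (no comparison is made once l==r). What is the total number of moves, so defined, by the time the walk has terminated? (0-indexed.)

8 moves

[0,12] -7+37=30 <56 → l++
[1,12] -5+37=32 <56 → l++
[2,12] 1+37=38 <56 → l++
[3,12] 2+37=39 <56 → l++
[4,12] 6+37=43 <56 → l++
[5,12] 13+37=50 <56 → l++
[6,12] 14+37=51 <56 → l++
[7,12] 19+37=56 → found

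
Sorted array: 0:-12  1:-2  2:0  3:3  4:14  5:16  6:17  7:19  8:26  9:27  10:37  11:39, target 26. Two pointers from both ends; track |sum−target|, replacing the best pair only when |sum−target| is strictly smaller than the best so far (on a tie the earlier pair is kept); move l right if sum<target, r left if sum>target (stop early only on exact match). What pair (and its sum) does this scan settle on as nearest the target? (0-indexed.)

[0,11] -12+39=27 d=1 * → r--
[0,10] -12+37=25 d=1 → l++
[1,10] -2+37=35 d=9 → r--
[1,9] -2+27=25 d=1 → l++
[2,9] 0+27=27 d=1 → r--
[2,8] 0+26=26 d=0 * → stop

pair (0, 26) with sum 26 (|Δ|=0)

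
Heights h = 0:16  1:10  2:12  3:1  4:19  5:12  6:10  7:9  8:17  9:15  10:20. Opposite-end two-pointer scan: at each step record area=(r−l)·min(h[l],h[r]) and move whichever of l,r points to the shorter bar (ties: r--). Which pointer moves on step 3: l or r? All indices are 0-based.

l

l=0 r=10: min(16,20)*10=160 best=160 *, l++
l=1 r=10: min(10,20)*9=90 best=160, l++
l=2 r=10: min(12,20)*8=96 best=160, l++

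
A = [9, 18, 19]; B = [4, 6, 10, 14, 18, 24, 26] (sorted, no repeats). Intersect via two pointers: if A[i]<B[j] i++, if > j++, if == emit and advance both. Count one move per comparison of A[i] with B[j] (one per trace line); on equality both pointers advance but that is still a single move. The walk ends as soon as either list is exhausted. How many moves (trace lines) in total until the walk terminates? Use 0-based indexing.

7 moves

[i=0,j=0] 9>4 → j++
[i=0,j=1] 9>6 → j++
[i=0,j=2] 9<10 → i++
[i=1,j=2] 18>10 → j++
[i=1,j=3] 18>14 → j++
[i=1,j=4] 18==18 emit → i++,j++
[i=2,j=5] 19<24 → i++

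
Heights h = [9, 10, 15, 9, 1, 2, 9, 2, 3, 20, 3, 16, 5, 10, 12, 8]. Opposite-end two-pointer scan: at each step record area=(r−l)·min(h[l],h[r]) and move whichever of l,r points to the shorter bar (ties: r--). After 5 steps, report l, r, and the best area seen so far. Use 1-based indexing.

[1,16] min(9,8)*15=120 best=120 * → r--
[1,15] min(9,12)*14=126 best=126 * → l++
[2,15] min(10,12)*13=130 best=130 * → l++
[3,15] min(15,12)*12=144 best=144 * → r--
[3,14] min(15,10)*11=110 best=144 → r--

l=3, r=13, best area=144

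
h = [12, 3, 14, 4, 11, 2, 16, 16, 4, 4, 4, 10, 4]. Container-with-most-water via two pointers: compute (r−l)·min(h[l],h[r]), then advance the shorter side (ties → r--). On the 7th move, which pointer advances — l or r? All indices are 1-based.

l=1 r=13: min(12,4)*12=48 best=48 *, r--
l=1 r=12: min(12,10)*11=110 best=110 *, r--
l=1 r=11: min(12,4)*10=40 best=110, r--
l=1 r=10: min(12,4)*9=36 best=110, r--
l=1 r=9: min(12,4)*8=32 best=110, r--
l=1 r=8: min(12,16)*7=84 best=110, l++
l=2 r=8: min(3,16)*6=18 best=110, l++

l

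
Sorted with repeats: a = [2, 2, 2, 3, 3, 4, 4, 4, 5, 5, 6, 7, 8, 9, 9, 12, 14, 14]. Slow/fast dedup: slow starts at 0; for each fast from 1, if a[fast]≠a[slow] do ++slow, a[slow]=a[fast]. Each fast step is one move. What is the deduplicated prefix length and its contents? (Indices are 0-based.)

length 10; prefix = [2, 3, 4, 5, 6, 7, 8, 9, 12, 14]

(s=0,f=1) a[fast]=2=a[slow] dup → fast++
(s=0,f=2) a[fast]=2=a[slow] dup → fast++
(s=0,f=3) a[fast]=3≠a[slow]=2 write a[1]=3 → slow++,fast++
(s=1,f=4) a[fast]=3=a[slow] dup → fast++
(s=1,f=5) a[fast]=4≠a[slow]=3 write a[2]=4 → slow++,fast++
(s=2,f=6) a[fast]=4=a[slow] dup → fast++
(s=2,f=7) a[fast]=4=a[slow] dup → fast++
(s=2,f=8) a[fast]=5≠a[slow]=4 write a[3]=5 → slow++,fast++
(s=3,f=9) a[fast]=5=a[slow] dup → fast++
(s=3,f=10) a[fast]=6≠a[slow]=5 write a[4]=6 → slow++,fast++
(s=4,f=11) a[fast]=7≠a[slow]=6 write a[5]=7 → slow++,fast++
(s=5,f=12) a[fast]=8≠a[slow]=7 write a[6]=8 → slow++,fast++
(s=6,f=13) a[fast]=9≠a[slow]=8 write a[7]=9 → slow++,fast++
(s=7,f=14) a[fast]=9=a[slow] dup → fast++
(s=7,f=15) a[fast]=12≠a[slow]=9 write a[8]=12 → slow++,fast++
(s=8,f=16) a[fast]=14≠a[slow]=12 write a[9]=14 → slow++,fast++
(s=9,f=17) a[fast]=14=a[slow] dup → fast++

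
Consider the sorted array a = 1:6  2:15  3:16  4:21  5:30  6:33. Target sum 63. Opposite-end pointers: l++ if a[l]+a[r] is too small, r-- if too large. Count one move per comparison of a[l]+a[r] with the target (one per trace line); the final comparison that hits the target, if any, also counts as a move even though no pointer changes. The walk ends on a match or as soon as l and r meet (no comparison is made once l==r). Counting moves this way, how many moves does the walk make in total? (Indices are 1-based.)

5 moves

[1,6] 6+33=39 <63 → l++
[2,6] 15+33=48 <63 → l++
[3,6] 16+33=49 <63 → l++
[4,6] 21+33=54 <63 → l++
[5,6] 30+33=63 → found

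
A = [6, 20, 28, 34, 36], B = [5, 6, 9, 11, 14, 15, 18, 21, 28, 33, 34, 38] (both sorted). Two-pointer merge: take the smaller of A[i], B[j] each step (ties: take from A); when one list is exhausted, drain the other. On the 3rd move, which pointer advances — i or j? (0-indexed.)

j

i=0 j=0: A[i]=6>B[j]=5 take 5, j++
i=0 j=1: A[i]=6<=B[j]=6 take 6, i++
i=1 j=1: A[i]=20>B[j]=6 take 6, j++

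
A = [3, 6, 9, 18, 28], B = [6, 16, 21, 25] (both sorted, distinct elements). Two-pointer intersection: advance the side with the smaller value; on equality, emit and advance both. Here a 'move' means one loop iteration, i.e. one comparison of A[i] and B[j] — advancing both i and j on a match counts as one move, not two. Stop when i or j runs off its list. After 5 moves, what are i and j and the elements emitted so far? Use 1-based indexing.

i=1 j=1: 3<6, i++
i=2 j=1: 6==6 emit, i++,j++
i=3 j=2: 9<16, i++
i=4 j=2: 18>16, j++
i=4 j=3: 18<21, i++

i=5, j=3, emitted=[6]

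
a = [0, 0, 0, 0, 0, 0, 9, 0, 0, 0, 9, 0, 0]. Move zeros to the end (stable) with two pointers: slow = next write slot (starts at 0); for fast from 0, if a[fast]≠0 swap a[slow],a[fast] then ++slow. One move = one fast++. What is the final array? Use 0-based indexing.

[9, 9, 0, 0, 0, 0, 0, 0, 0, 0, 0, 0, 0]

(s=0,f=0) a[fast]=0 → fast++
(s=0,f=1) a[fast]=0 → fast++
(s=0,f=2) a[fast]=0 → fast++
(s=0,f=3) a[fast]=0 → fast++
(s=0,f=4) a[fast]=0 → fast++
(s=0,f=5) a[fast]=0 → fast++
(s=0,f=6) a[fast]=9≠0 swap→a[0]=9 → slow++,fast++
(s=1,f=7) a[fast]=0 → fast++
(s=1,f=8) a[fast]=0 → fast++
(s=1,f=9) a[fast]=0 → fast++
(s=1,f=10) a[fast]=9≠0 swap→a[1]=9 → slow++,fast++
(s=2,f=11) a[fast]=0 → fast++
(s=2,f=12) a[fast]=0 → fast++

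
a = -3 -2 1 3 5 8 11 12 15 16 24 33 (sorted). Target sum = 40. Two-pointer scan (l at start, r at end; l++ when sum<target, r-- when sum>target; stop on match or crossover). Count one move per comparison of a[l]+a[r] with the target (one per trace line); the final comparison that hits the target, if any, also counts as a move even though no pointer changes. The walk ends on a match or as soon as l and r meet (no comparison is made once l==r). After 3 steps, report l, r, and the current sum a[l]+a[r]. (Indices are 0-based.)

l=0 r=11: -3+33=30 <40, l++
l=1 r=11: -2+33=31 <40, l++
l=2 r=11: 1+33=34 <40, l++

l=3, r=11, sum=36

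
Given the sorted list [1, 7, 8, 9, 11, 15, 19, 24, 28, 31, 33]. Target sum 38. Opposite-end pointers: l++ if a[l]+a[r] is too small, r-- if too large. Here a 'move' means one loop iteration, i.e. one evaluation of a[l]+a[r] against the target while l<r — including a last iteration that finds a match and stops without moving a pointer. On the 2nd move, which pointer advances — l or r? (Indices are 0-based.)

[0,10] 1+33=34 <38 → l++
[1,10] 7+33=40 >38 → r--

r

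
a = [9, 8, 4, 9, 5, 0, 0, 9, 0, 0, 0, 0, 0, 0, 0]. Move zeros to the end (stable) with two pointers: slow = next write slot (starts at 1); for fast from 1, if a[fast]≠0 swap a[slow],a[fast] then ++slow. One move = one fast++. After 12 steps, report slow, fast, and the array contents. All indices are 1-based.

(s=1,f=1) a[fast]=9≠0 swap→a[1]=9 → slow++,fast++
(s=2,f=2) a[fast]=8≠0 swap→a[2]=8 → slow++,fast++
(s=3,f=3) a[fast]=4≠0 swap→a[3]=4 → slow++,fast++
(s=4,f=4) a[fast]=9≠0 swap→a[4]=9 → slow++,fast++
(s=5,f=5) a[fast]=5≠0 swap→a[5]=5 → slow++,fast++
(s=6,f=6) a[fast]=0 → fast++
(s=6,f=7) a[fast]=0 → fast++
(s=6,f=8) a[fast]=9≠0 swap→a[6]=9 → slow++,fast++
(s=7,f=9) a[fast]=0 → fast++
(s=7,f=10) a[fast]=0 → fast++
(s=7,f=11) a[fast]=0 → fast++
(s=7,f=12) a[fast]=0 → fast++

slow=7, fast=13, a=[9, 8, 4, 9, 5, 9, 0, 0, 0, 0, 0, 0, 0, 0, 0]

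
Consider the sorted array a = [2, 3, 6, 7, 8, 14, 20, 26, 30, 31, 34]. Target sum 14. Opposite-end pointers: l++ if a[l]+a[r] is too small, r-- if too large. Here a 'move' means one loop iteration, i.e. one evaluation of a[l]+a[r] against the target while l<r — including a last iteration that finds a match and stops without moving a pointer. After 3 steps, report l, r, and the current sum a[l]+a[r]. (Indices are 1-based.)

l=1 r=11: 2+34=36 >14, r--
l=1 r=10: 2+31=33 >14, r--
l=1 r=9: 2+30=32 >14, r--

l=1, r=8, sum=28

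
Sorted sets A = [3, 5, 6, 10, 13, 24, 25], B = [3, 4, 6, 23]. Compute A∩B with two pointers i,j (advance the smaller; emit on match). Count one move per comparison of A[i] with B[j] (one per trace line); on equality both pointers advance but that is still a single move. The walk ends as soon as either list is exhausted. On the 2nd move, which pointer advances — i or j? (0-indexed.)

i=0 j=0: 3==3 emit, i++,j++
i=1 j=1: 5>4, j++

j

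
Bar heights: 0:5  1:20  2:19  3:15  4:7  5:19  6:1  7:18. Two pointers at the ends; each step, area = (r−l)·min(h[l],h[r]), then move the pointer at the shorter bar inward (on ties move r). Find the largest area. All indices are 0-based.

[0,7] min(5,18)*7=35 best=35 * → l++
[1,7] min(20,18)*6=108 best=108 * → r--
[1,6] min(20,1)*5=5 best=108 → r--
[1,5] min(20,19)*4=76 best=108 → r--
[1,4] min(20,7)*3=21 best=108 → r--
[1,3] min(20,15)*2=30 best=108 → r--
[1,2] min(20,19)*1=19 best=108 → r--

max area = 108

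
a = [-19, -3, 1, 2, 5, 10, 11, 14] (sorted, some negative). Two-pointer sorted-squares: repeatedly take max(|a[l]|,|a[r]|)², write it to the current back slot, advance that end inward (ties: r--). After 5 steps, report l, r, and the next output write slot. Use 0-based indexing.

l=1, r=3, next write slot=2

l=0 r=7: |-19|>|14| out[7]=361, l++
l=1 r=7: |-3|<=|14| out[6]=196, r--
l=1 r=6: |-3|<=|11| out[5]=121, r--
l=1 r=5: |-3|<=|10| out[4]=100, r--
l=1 r=4: |-3|<=|5| out[3]=25, r--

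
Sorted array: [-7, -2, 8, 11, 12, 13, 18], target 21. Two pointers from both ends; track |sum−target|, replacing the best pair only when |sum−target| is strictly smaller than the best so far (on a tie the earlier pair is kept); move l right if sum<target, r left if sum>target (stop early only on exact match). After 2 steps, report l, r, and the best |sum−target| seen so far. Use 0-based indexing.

l=0 r=6: -7+18=11 d=10 *, l++
l=1 r=6: -2+18=16 d=5 *, l++

l=2, r=6, best |Δ|=5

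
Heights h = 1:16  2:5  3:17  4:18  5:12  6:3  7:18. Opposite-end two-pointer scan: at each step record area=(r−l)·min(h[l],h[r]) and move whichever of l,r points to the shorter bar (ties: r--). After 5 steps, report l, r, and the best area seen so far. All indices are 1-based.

l=1 r=7: min(16,18)*6=96 best=96 *, l++
l=2 r=7: min(5,18)*5=25 best=96, l++
l=3 r=7: min(17,18)*4=68 best=96, l++
l=4 r=7: min(18,18)*3=54 best=96, r--
l=4 r=6: min(18,3)*2=6 best=96, r--

l=4, r=5, best area=96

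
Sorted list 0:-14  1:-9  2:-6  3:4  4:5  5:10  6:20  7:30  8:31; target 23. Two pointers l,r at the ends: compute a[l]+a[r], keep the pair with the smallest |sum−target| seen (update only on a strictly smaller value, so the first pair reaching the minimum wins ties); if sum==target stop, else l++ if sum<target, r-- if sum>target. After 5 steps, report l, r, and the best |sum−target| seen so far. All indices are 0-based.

l=0 r=8: -14+31=17 d=6 *, l++
l=1 r=8: -9+31=22 d=1 *, l++
l=2 r=8: -6+31=25 d=2, r--
l=2 r=7: -6+30=24 d=1, r--
l=2 r=6: -6+20=14 d=9, l++

l=3, r=6, best |Δ|=1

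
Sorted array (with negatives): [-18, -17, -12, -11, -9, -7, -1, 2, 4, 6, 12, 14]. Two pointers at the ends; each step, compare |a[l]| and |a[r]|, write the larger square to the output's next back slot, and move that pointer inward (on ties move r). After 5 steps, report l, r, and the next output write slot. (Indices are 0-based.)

l=3, r=9, next write slot=6

l=0 r=11: |-18|>|14| out[11]=324, l++
l=1 r=11: |-17|>|14| out[10]=289, l++
l=2 r=11: |-12|<=|14| out[9]=196, r--
l=2 r=10: |-12|<=|12| out[8]=144, r--
l=2 r=9: |-12|>|6| out[7]=144, l++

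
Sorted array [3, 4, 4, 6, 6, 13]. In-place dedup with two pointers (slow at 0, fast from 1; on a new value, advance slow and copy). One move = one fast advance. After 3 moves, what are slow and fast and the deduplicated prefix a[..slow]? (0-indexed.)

slow=2, fast=4, prefix=[3, 4, 6]

(s=0,f=1) a[fast]=4≠a[slow]=3 write a[1]=4 → slow++,fast++
(s=1,f=2) a[fast]=4=a[slow] dup → fast++
(s=1,f=3) a[fast]=6≠a[slow]=4 write a[2]=6 → slow++,fast++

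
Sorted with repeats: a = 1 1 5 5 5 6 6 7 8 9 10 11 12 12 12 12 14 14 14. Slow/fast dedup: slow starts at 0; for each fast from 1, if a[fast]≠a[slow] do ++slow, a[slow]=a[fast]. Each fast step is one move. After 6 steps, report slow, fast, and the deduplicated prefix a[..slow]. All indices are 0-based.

slow=2, fast=7, prefix=[1, 5, 6]

slow=0 fast=1: a[fast]=1=a[slow] dup, fast++
slow=0 fast=2: a[fast]=5≠a[slow]=1 write a[1]=5, slow++,fast++
slow=1 fast=3: a[fast]=5=a[slow] dup, fast++
slow=1 fast=4: a[fast]=5=a[slow] dup, fast++
slow=1 fast=5: a[fast]=6≠a[slow]=5 write a[2]=6, slow++,fast++
slow=2 fast=6: a[fast]=6=a[slow] dup, fast++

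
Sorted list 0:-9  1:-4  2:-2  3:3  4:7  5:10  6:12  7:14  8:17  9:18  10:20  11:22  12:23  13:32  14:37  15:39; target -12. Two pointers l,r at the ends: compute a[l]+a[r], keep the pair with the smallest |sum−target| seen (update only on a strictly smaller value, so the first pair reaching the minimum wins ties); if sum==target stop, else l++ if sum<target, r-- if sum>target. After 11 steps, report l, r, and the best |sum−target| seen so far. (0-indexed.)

[0,15] -9+39=30 d=42 * → r--
[0,14] -9+37=28 d=40 * → r--
[0,13] -9+32=23 d=35 * → r--
[0,12] -9+23=14 d=26 * → r--
[0,11] -9+22=13 d=25 * → r--
[0,10] -9+20=11 d=23 * → r--
[0,9] -9+18=9 d=21 * → r--
[0,8] -9+17=8 d=20 * → r--
[0,7] -9+14=5 d=17 * → r--
[0,6] -9+12=3 d=15 * → r--
[0,5] -9+10=1 d=13 * → r--

l=0, r=4, best |Δ|=13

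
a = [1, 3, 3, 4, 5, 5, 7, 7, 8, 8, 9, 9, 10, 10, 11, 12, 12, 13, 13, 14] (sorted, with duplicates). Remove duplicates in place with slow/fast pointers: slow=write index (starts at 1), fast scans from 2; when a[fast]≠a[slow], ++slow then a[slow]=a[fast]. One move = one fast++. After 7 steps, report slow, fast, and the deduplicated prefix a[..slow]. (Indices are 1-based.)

slow=1 fast=2: a[fast]=3≠a[slow]=1 write a[2]=3, slow++,fast++
slow=2 fast=3: a[fast]=3=a[slow] dup, fast++
slow=2 fast=4: a[fast]=4≠a[slow]=3 write a[3]=4, slow++,fast++
slow=3 fast=5: a[fast]=5≠a[slow]=4 write a[4]=5, slow++,fast++
slow=4 fast=6: a[fast]=5=a[slow] dup, fast++
slow=4 fast=7: a[fast]=7≠a[slow]=5 write a[5]=7, slow++,fast++
slow=5 fast=8: a[fast]=7=a[slow] dup, fast++

slow=5, fast=9, prefix=[1, 3, 4, 5, 7]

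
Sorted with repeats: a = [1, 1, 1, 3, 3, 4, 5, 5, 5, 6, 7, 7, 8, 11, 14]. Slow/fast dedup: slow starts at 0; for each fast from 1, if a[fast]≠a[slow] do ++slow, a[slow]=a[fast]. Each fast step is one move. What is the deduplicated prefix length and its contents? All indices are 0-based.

length 9; prefix = [1, 3, 4, 5, 6, 7, 8, 11, 14]

(s=0,f=1) a[fast]=1=a[slow] dup → fast++
(s=0,f=2) a[fast]=1=a[slow] dup → fast++
(s=0,f=3) a[fast]=3≠a[slow]=1 write a[1]=3 → slow++,fast++
(s=1,f=4) a[fast]=3=a[slow] dup → fast++
(s=1,f=5) a[fast]=4≠a[slow]=3 write a[2]=4 → slow++,fast++
(s=2,f=6) a[fast]=5≠a[slow]=4 write a[3]=5 → slow++,fast++
(s=3,f=7) a[fast]=5=a[slow] dup → fast++
(s=3,f=8) a[fast]=5=a[slow] dup → fast++
(s=3,f=9) a[fast]=6≠a[slow]=5 write a[4]=6 → slow++,fast++
(s=4,f=10) a[fast]=7≠a[slow]=6 write a[5]=7 → slow++,fast++
(s=5,f=11) a[fast]=7=a[slow] dup → fast++
(s=5,f=12) a[fast]=8≠a[slow]=7 write a[6]=8 → slow++,fast++
(s=6,f=13) a[fast]=11≠a[slow]=8 write a[7]=11 → slow++,fast++
(s=7,f=14) a[fast]=14≠a[slow]=11 write a[8]=14 → slow++,fast++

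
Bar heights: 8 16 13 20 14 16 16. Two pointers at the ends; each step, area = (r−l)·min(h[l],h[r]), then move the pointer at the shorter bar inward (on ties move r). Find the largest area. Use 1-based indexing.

l=1 r=7: min(8,16)*6=48 best=48 *, l++
l=2 r=7: min(16,16)*5=80 best=80 *, r--
l=2 r=6: min(16,16)*4=64 best=80, r--
l=2 r=5: min(16,14)*3=42 best=80, r--
l=2 r=4: min(16,20)*2=32 best=80, l++
l=3 r=4: min(13,20)*1=13 best=80, l++

max area = 80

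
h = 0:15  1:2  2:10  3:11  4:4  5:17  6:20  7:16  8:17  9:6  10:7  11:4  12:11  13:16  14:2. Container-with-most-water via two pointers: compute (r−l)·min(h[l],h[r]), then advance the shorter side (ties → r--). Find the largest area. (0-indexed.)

max area = 195

[0,14] min(15,2)*14=28 best=28 * → r--
[0,13] min(15,16)*13=195 best=195 * → l++
[1,13] min(2,16)*12=24 best=195 → l++
[2,13] min(10,16)*11=110 best=195 → l++
[3,13] min(11,16)*10=110 best=195 → l++
[4,13] min(4,16)*9=36 best=195 → l++
[5,13] min(17,16)*8=128 best=195 → r--
[5,12] min(17,11)*7=77 best=195 → r--
[5,11] min(17,4)*6=24 best=195 → r--
[5,10] min(17,7)*5=35 best=195 → r--
[5,9] min(17,6)*4=24 best=195 → r--
[5,8] min(17,17)*3=51 best=195 → r--
[5,7] min(17,16)*2=32 best=195 → r--
[5,6] min(17,20)*1=17 best=195 → l++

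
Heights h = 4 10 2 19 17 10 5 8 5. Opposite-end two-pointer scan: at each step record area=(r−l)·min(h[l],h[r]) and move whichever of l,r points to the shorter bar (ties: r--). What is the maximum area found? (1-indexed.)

max area = 48

l=1 r=9: min(4,5)*8=32 best=32 *, l++
l=2 r=9: min(10,5)*7=35 best=35 *, r--
l=2 r=8: min(10,8)*6=48 best=48 *, r--
l=2 r=7: min(10,5)*5=25 best=48, r--
l=2 r=6: min(10,10)*4=40 best=48, r--
l=2 r=5: min(10,17)*3=30 best=48, l++
l=3 r=5: min(2,17)*2=4 best=48, l++
l=4 r=5: min(19,17)*1=17 best=48, r--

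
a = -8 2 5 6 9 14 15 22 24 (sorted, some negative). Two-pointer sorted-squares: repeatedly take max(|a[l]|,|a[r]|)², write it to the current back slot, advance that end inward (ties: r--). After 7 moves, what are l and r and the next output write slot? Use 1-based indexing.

[1,9] |-8|<=|24| out[9]=576 → r--
[1,8] |-8|<=|22| out[8]=484 → r--
[1,7] |-8|<=|15| out[7]=225 → r--
[1,6] |-8|<=|14| out[6]=196 → r--
[1,5] |-8|<=|9| out[5]=81 → r--
[1,4] |-8|>|6| out[4]=64 → l++
[2,4] |2|<=|6| out[3]=36 → r--

l=2, r=3, next write slot=2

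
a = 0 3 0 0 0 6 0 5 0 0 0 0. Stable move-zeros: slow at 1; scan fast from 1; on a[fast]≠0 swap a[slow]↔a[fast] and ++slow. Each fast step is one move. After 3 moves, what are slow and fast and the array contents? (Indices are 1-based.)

slow=1 fast=1: a[fast]=0, fast++
slow=1 fast=2: a[fast]=3≠0 swap→a[1]=3, slow++,fast++
slow=2 fast=3: a[fast]=0, fast++

slow=2, fast=4, a=[3, 0, 0, 0, 0, 6, 0, 5, 0, 0, 0, 0]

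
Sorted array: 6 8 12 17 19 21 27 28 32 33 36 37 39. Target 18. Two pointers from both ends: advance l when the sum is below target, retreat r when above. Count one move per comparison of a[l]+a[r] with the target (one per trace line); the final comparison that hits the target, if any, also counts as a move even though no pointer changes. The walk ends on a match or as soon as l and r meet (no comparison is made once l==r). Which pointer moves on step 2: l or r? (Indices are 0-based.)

l=0 r=12: 6+39=45 >18, r--
l=0 r=11: 6+37=43 >18, r--

r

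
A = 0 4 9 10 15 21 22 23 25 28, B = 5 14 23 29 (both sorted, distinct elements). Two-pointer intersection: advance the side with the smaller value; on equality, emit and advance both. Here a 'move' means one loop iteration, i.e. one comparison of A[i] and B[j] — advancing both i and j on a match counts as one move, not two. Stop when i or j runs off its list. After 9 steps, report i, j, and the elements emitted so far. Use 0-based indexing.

i=7, j=2, emitted=[]

[i=0,j=0] 0<5 → i++
[i=1,j=0] 4<5 → i++
[i=2,j=0] 9>5 → j++
[i=2,j=1] 9<14 → i++
[i=3,j=1] 10<14 → i++
[i=4,j=1] 15>14 → j++
[i=4,j=2] 15<23 → i++
[i=5,j=2] 21<23 → i++
[i=6,j=2] 22<23 → i++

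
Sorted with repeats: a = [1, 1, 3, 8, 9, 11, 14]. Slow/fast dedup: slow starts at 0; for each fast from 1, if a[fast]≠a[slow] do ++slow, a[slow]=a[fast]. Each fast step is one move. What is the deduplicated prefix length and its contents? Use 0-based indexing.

slow=0 fast=1: a[fast]=1=a[slow] dup, fast++
slow=0 fast=2: a[fast]=3≠a[slow]=1 write a[1]=3, slow++,fast++
slow=1 fast=3: a[fast]=8≠a[slow]=3 write a[2]=8, slow++,fast++
slow=2 fast=4: a[fast]=9≠a[slow]=8 write a[3]=9, slow++,fast++
slow=3 fast=5: a[fast]=11≠a[slow]=9 write a[4]=11, slow++,fast++
slow=4 fast=6: a[fast]=14≠a[slow]=11 write a[5]=14, slow++,fast++

length 6; prefix = [1, 3, 8, 9, 11, 14]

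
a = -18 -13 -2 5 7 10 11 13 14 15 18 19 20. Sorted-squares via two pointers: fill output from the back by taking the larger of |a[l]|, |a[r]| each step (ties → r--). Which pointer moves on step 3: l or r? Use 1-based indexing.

r

[1,13] |-18|<=|20| out[13]=400 → r--
[1,12] |-18|<=|19| out[12]=361 → r--
[1,11] |-18|<=|18| out[11]=324 → r--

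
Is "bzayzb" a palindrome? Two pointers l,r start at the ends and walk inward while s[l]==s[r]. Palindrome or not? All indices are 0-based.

l=0 r=5: 'b'=='b', l++,r--
l=1 r=4: 'z'=='z', l++,r--
l=2 r=3: 'a'!='y', stop

not a palindrome (mismatch at 2,3)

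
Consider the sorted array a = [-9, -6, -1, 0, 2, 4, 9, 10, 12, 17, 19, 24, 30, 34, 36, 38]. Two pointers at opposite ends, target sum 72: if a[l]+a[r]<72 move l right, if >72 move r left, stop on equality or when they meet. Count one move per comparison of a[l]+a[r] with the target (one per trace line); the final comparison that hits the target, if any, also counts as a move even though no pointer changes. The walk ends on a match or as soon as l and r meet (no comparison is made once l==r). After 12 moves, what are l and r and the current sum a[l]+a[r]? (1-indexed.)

l=13, r=16, sum=68

l=1 r=16: -9+38=29 <72, l++
l=2 r=16: -6+38=32 <72, l++
l=3 r=16: -1+38=37 <72, l++
l=4 r=16: 0+38=38 <72, l++
l=5 r=16: 2+38=40 <72, l++
l=6 r=16: 4+38=42 <72, l++
l=7 r=16: 9+38=47 <72, l++
l=8 r=16: 10+38=48 <72, l++
l=9 r=16: 12+38=50 <72, l++
l=10 r=16: 17+38=55 <72, l++
l=11 r=16: 19+38=57 <72, l++
l=12 r=16: 24+38=62 <72, l++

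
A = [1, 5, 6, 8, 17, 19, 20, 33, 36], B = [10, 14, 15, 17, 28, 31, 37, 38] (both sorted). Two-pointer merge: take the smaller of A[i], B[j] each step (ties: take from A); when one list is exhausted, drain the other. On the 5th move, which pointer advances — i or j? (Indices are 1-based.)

i=1 j=1: A[i]=1<=B[j]=10 take 1, i++
i=2 j=1: A[i]=5<=B[j]=10 take 5, i++
i=3 j=1: A[i]=6<=B[j]=10 take 6, i++
i=4 j=1: A[i]=8<=B[j]=10 take 8, i++
i=5 j=1: A[i]=17>B[j]=10 take 10, j++

j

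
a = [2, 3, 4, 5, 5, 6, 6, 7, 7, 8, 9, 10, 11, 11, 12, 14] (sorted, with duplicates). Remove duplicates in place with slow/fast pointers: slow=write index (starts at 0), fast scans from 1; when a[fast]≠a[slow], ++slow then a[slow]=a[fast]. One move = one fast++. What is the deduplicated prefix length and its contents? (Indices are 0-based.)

(s=0,f=1) a[fast]=3≠a[slow]=2 write a[1]=3 → slow++,fast++
(s=1,f=2) a[fast]=4≠a[slow]=3 write a[2]=4 → slow++,fast++
(s=2,f=3) a[fast]=5≠a[slow]=4 write a[3]=5 → slow++,fast++
(s=3,f=4) a[fast]=5=a[slow] dup → fast++
(s=3,f=5) a[fast]=6≠a[slow]=5 write a[4]=6 → slow++,fast++
(s=4,f=6) a[fast]=6=a[slow] dup → fast++
(s=4,f=7) a[fast]=7≠a[slow]=6 write a[5]=7 → slow++,fast++
(s=5,f=8) a[fast]=7=a[slow] dup → fast++
(s=5,f=9) a[fast]=8≠a[slow]=7 write a[6]=8 → slow++,fast++
(s=6,f=10) a[fast]=9≠a[slow]=8 write a[7]=9 → slow++,fast++
(s=7,f=11) a[fast]=10≠a[slow]=9 write a[8]=10 → slow++,fast++
(s=8,f=12) a[fast]=11≠a[slow]=10 write a[9]=11 → slow++,fast++
(s=9,f=13) a[fast]=11=a[slow] dup → fast++
(s=9,f=14) a[fast]=12≠a[slow]=11 write a[10]=12 → slow++,fast++
(s=10,f=15) a[fast]=14≠a[slow]=12 write a[11]=14 → slow++,fast++

length 12; prefix = [2, 3, 4, 5, 6, 7, 8, 9, 10, 11, 12, 14]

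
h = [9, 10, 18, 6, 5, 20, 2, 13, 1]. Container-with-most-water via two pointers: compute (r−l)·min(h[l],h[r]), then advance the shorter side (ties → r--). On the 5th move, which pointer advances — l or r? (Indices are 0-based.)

l=0 r=8: min(9,1)*8=8 best=8 *, r--
l=0 r=7: min(9,13)*7=63 best=63 *, l++
l=1 r=7: min(10,13)*6=60 best=63, l++
l=2 r=7: min(18,13)*5=65 best=65 *, r--
l=2 r=6: min(18,2)*4=8 best=65, r--

r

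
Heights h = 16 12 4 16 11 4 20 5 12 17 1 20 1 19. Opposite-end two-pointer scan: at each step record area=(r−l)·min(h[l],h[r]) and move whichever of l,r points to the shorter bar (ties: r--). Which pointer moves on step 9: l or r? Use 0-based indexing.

r

l=0 r=13: min(16,19)*13=208 best=208 *, l++
l=1 r=13: min(12,19)*12=144 best=208, l++
l=2 r=13: min(4,19)*11=44 best=208, l++
l=3 r=13: min(16,19)*10=160 best=208, l++
l=4 r=13: min(11,19)*9=99 best=208, l++
l=5 r=13: min(4,19)*8=32 best=208, l++
l=6 r=13: min(20,19)*7=133 best=208, r--
l=6 r=12: min(20,1)*6=6 best=208, r--
l=6 r=11: min(20,20)*5=100 best=208, r--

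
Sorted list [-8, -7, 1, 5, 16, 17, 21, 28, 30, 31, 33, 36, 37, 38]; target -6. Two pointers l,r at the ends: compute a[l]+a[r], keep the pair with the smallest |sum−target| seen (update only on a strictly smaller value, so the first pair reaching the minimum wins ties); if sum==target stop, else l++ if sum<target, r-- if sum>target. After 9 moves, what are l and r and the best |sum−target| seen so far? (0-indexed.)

[0,13] -8+38=30 d=36 * → r--
[0,12] -8+37=29 d=35 * → r--
[0,11] -8+36=28 d=34 * → r--
[0,10] -8+33=25 d=31 * → r--
[0,9] -8+31=23 d=29 * → r--
[0,8] -8+30=22 d=28 * → r--
[0,7] -8+28=20 d=26 * → r--
[0,6] -8+21=13 d=19 * → r--
[0,5] -8+17=9 d=15 * → r--

l=0, r=4, best |Δ|=15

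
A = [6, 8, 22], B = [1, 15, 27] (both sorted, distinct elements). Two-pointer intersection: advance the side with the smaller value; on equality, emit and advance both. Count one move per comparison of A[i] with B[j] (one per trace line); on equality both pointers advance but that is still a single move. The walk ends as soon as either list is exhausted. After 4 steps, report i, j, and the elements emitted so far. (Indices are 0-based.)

[i=0,j=0] 6>1 → j++
[i=0,j=1] 6<15 → i++
[i=1,j=1] 8<15 → i++
[i=2,j=1] 22>15 → j++

i=2, j=2, emitted=[]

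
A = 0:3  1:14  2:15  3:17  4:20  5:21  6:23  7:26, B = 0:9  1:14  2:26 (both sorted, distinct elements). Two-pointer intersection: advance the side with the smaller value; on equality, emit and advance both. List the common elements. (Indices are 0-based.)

intersection = [14, 26]

i=0 j=0: 3<9, i++
i=1 j=0: 14>9, j++
i=1 j=1: 14==14 emit, i++,j++
i=2 j=2: 15<26, i++
i=3 j=2: 17<26, i++
i=4 j=2: 20<26, i++
i=5 j=2: 21<26, i++
i=6 j=2: 23<26, i++
i=7 j=2: 26==26 emit, i++,j++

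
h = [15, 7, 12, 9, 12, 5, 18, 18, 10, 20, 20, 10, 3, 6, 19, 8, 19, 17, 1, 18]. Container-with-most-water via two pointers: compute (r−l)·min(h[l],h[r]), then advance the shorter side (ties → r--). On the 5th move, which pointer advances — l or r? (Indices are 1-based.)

l

l=1 r=20: min(15,18)*19=285 best=285 *, l++
l=2 r=20: min(7,18)*18=126 best=285, l++
l=3 r=20: min(12,18)*17=204 best=285, l++
l=4 r=20: min(9,18)*16=144 best=285, l++
l=5 r=20: min(12,18)*15=180 best=285, l++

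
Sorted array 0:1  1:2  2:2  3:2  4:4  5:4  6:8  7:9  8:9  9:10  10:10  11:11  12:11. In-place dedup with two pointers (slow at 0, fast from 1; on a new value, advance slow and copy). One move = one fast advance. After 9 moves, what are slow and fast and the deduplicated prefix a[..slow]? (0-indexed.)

(s=0,f=1) a[fast]=2≠a[slow]=1 write a[1]=2 → slow++,fast++
(s=1,f=2) a[fast]=2=a[slow] dup → fast++
(s=1,f=3) a[fast]=2=a[slow] dup → fast++
(s=1,f=4) a[fast]=4≠a[slow]=2 write a[2]=4 → slow++,fast++
(s=2,f=5) a[fast]=4=a[slow] dup → fast++
(s=2,f=6) a[fast]=8≠a[slow]=4 write a[3]=8 → slow++,fast++
(s=3,f=7) a[fast]=9≠a[slow]=8 write a[4]=9 → slow++,fast++
(s=4,f=8) a[fast]=9=a[slow] dup → fast++
(s=4,f=9) a[fast]=10≠a[slow]=9 write a[5]=10 → slow++,fast++

slow=5, fast=10, prefix=[1, 2, 4, 8, 9, 10]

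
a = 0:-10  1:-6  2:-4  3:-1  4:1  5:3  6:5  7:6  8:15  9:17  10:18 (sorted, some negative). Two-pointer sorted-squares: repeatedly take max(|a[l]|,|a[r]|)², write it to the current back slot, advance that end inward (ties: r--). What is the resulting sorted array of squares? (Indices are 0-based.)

[1, 1, 9, 16, 25, 36, 36, 100, 225, 289, 324]

l=0 r=10: |-10|<=|18| out[10]=324, r--
l=0 r=9: |-10|<=|17| out[9]=289, r--
l=0 r=8: |-10|<=|15| out[8]=225, r--
l=0 r=7: |-10|>|6| out[7]=100, l++
l=1 r=7: |-6|<=|6| out[6]=36, r--
l=1 r=6: |-6|>|5| out[5]=36, l++
l=2 r=6: |-4|<=|5| out[4]=25, r--
l=2 r=5: |-4|>|3| out[3]=16, l++
l=3 r=5: |-1|<=|3| out[2]=9, r--
l=3 r=4: |-1|<=|1| out[1]=1, r--
l=3 r=3: |-1|<=|-1| out[0]=1, r--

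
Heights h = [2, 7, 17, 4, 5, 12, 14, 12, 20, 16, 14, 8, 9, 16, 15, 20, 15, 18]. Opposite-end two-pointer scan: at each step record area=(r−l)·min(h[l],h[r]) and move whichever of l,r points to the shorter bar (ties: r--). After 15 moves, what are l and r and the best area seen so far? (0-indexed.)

l=8, r=10, best area=255

l=0 r=17: min(2,18)*17=34 best=34 *, l++
l=1 r=17: min(7,18)*16=112 best=112 *, l++
l=2 r=17: min(17,18)*15=255 best=255 *, l++
l=3 r=17: min(4,18)*14=56 best=255, l++
l=4 r=17: min(5,18)*13=65 best=255, l++
l=5 r=17: min(12,18)*12=144 best=255, l++
l=6 r=17: min(14,18)*11=154 best=255, l++
l=7 r=17: min(12,18)*10=120 best=255, l++
l=8 r=17: min(20,18)*9=162 best=255, r--
l=8 r=16: min(20,15)*8=120 best=255, r--
l=8 r=15: min(20,20)*7=140 best=255, r--
l=8 r=14: min(20,15)*6=90 best=255, r--
l=8 r=13: min(20,16)*5=80 best=255, r--
l=8 r=12: min(20,9)*4=36 best=255, r--
l=8 r=11: min(20,8)*3=24 best=255, r--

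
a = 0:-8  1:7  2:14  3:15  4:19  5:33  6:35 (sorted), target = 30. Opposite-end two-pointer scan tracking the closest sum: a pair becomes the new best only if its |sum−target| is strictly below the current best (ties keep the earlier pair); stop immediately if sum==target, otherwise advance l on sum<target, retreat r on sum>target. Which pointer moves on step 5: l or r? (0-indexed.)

r

l=0 r=6: -8+35=27 d=3 *, l++
l=1 r=6: 7+35=42 d=12, r--
l=1 r=5: 7+33=40 d=10, r--
l=1 r=4: 7+19=26 d=4, l++
l=2 r=4: 14+19=33 d=3, r--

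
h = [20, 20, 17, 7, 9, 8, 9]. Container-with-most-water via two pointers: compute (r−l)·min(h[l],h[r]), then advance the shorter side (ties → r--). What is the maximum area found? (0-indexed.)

l=0 r=6: min(20,9)*6=54 best=54 *, r--
l=0 r=5: min(20,8)*5=40 best=54, r--
l=0 r=4: min(20,9)*4=36 best=54, r--
l=0 r=3: min(20,7)*3=21 best=54, r--
l=0 r=2: min(20,17)*2=34 best=54, r--
l=0 r=1: min(20,20)*1=20 best=54, r--

max area = 54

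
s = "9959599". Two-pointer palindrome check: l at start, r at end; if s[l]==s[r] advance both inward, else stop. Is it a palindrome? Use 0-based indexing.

[0,6] '9'=='9' → l++,r--
[1,5] '9'=='9' → l++,r--
[2,4] '5'=='5' → l++,r--

palindrome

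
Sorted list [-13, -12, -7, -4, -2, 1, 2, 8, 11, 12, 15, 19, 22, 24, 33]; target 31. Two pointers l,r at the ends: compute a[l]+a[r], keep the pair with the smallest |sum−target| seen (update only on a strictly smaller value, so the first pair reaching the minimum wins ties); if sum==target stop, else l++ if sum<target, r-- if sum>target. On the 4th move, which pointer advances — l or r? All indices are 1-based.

l

[1,15] -13+33=20 d=11 * → l++
[2,15] -12+33=21 d=10 * → l++
[3,15] -7+33=26 d=5 * → l++
[4,15] -4+33=29 d=2 * → l++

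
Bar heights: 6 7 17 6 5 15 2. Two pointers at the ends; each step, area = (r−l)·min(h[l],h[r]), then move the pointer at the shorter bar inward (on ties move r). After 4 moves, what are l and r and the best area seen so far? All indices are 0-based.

l=2, r=4, best area=45

[0,6] min(6,2)*6=12 best=12 * → r--
[0,5] min(6,15)*5=30 best=30 * → l++
[1,5] min(7,15)*4=28 best=30 → l++
[2,5] min(17,15)*3=45 best=45 * → r--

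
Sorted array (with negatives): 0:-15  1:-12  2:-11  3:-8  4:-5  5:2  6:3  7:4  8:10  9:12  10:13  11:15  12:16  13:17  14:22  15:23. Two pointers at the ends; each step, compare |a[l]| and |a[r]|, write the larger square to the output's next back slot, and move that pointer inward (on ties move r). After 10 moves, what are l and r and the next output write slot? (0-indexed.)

[0,15] |-15|<=|23| out[15]=529 → r--
[0,14] |-15|<=|22| out[14]=484 → r--
[0,13] |-15|<=|17| out[13]=289 → r--
[0,12] |-15|<=|16| out[12]=256 → r--
[0,11] |-15|<=|15| out[11]=225 → r--
[0,10] |-15|>|13| out[10]=225 → l++
[1,10] |-12|<=|13| out[9]=169 → r--
[1,9] |-12|<=|12| out[8]=144 → r--
[1,8] |-12|>|10| out[7]=144 → l++
[2,8] |-11|>|10| out[6]=121 → l++

l=3, r=8, next write slot=5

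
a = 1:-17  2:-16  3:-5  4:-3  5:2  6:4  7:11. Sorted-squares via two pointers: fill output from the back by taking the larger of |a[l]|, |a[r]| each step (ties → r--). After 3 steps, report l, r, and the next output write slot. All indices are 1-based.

l=3, r=6, next write slot=4

l=1 r=7: |-17|>|11| out[7]=289, l++
l=2 r=7: |-16|>|11| out[6]=256, l++
l=3 r=7: |-5|<=|11| out[5]=121, r--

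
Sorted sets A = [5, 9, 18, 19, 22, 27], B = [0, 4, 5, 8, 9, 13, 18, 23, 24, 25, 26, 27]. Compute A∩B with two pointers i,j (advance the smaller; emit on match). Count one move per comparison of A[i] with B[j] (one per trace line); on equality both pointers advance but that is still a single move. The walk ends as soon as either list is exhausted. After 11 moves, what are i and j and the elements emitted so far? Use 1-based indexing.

i=1 j=1: 5>0, j++
i=1 j=2: 5>4, j++
i=1 j=3: 5==5 emit, i++,j++
i=2 j=4: 9>8, j++
i=2 j=5: 9==9 emit, i++,j++
i=3 j=6: 18>13, j++
i=3 j=7: 18==18 emit, i++,j++
i=4 j=8: 19<23, i++
i=5 j=8: 22<23, i++
i=6 j=8: 27>23, j++
i=6 j=9: 27>24, j++

i=6, j=10, emitted=[5, 9, 18]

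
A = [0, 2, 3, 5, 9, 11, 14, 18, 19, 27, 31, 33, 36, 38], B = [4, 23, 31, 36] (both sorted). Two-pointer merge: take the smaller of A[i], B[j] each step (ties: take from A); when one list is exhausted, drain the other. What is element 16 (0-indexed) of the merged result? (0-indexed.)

i=0 j=0: A[i]=0<=B[j]=4 take 0, i++
i=1 j=0: A[i]=2<=B[j]=4 take 2, i++
i=2 j=0: A[i]=3<=B[j]=4 take 3, i++
i=3 j=0: A[i]=5>B[j]=4 take 4, j++
i=3 j=1: A[i]=5<=B[j]=23 take 5, i++
i=4 j=1: A[i]=9<=B[j]=23 take 9, i++
i=5 j=1: A[i]=11<=B[j]=23 take 11, i++
i=6 j=1: A[i]=14<=B[j]=23 take 14, i++
i=7 j=1: A[i]=18<=B[j]=23 take 18, i++
i=8 j=1: A[i]=19<=B[j]=23 take 19, i++
i=9 j=1: A[i]=27>B[j]=23 take 23, j++
i=9 j=2: A[i]=27<=B[j]=31 take 27, i++
i=10 j=2: A[i]=31<=B[j]=31 take 31, i++
i=11 j=2: A[i]=33>B[j]=31 take 31, j++
i=11 j=3: A[i]=33<=B[j]=36 take 33, i++
i=12 j=3: A[i]=36<=B[j]=36 take 36, i++
i=13 j=3: A[i]=38>B[j]=36 take 36, j++
i=13 j=4: B done, take A[i]=38, i++

merged[16] = 36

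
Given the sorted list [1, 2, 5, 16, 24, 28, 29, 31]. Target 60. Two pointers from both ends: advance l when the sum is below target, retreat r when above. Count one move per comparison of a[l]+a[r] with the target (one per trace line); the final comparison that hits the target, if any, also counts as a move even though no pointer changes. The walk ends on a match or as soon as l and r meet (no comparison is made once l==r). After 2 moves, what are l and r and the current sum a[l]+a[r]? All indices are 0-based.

l=2, r=7, sum=36

l=0 r=7: 1+31=32 <60, l++
l=1 r=7: 2+31=33 <60, l++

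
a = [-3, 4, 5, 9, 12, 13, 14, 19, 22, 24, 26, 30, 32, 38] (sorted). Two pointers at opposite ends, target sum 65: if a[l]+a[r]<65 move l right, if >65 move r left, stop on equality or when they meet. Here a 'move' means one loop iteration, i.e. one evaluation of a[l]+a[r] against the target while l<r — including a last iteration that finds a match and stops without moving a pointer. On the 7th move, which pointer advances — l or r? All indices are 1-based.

l

l=1 r=14: -3+38=35 <65, l++
l=2 r=14: 4+38=42 <65, l++
l=3 r=14: 5+38=43 <65, l++
l=4 r=14: 9+38=47 <65, l++
l=5 r=14: 12+38=50 <65, l++
l=6 r=14: 13+38=51 <65, l++
l=7 r=14: 14+38=52 <65, l++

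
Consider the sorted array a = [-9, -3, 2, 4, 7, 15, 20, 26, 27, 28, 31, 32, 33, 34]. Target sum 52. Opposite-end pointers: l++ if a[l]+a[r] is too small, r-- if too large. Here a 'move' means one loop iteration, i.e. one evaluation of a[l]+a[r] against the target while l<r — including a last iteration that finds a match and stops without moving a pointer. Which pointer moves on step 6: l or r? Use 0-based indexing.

l

l=0 r=13: -9+34=25 <52, l++
l=1 r=13: -3+34=31 <52, l++
l=2 r=13: 2+34=36 <52, l++
l=3 r=13: 4+34=38 <52, l++
l=4 r=13: 7+34=41 <52, l++
l=5 r=13: 15+34=49 <52, l++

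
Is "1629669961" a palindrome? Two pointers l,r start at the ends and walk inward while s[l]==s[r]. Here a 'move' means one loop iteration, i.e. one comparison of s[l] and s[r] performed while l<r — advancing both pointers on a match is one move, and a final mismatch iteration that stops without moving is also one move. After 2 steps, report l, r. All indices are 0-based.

[0,9] '1'=='1' → l++,r--
[1,8] '6'=='6' → l++,r--

l=2, r=7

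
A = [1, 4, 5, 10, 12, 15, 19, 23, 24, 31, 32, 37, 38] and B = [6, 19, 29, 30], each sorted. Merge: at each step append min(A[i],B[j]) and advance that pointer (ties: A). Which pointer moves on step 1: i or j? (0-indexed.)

i

i=0 j=0: A[i]=1<=B[j]=6 take 1, i++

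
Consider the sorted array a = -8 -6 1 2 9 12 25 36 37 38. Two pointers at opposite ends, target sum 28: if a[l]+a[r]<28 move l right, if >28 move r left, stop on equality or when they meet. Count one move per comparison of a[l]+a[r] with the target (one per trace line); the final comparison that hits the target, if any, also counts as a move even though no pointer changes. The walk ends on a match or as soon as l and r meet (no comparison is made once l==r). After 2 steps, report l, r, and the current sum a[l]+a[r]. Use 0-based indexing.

l=0, r=7, sum=28

l=0 r=9: -8+38=30 >28, r--
l=0 r=8: -8+37=29 >28, r--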